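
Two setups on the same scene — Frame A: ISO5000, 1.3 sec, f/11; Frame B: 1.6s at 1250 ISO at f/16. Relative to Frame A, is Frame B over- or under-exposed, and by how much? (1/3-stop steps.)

2 2/3 stops darker

Aperture: f/11 → f/13 → f/14 → f/16 — 1 stop narrower (darker).
Shutter speed: 1.3 → 1.6 — 1/3 stop longer (brighter).
ISO: 5000 → 4000 → 3200 → 2500 → 2000 → 1600 → 1250 — 2 stops lower (darker).
Net: −1 +1/3 −2 = −2 2/3 stops.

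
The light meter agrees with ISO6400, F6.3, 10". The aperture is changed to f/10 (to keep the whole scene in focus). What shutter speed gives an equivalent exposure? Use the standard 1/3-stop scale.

25 s

Aperture: f/6.3 → f/7.1 → f/8 → f/9 → f/10 — 1 1/3 stops narrower (darker).
Need 1 1/3 stops brighter from the shutter speed: 10 → 13 → 15 → 20 → 25.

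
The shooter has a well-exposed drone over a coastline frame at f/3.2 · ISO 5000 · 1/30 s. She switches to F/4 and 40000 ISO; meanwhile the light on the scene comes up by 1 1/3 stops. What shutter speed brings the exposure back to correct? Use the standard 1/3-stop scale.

Scene light: 1 1/3 stops brighter.
Aperture: f/3.2 → f/3.5 → f/4 — 2/3 stop stopped down (darker).
ISO: 5000 → 6400 → 8000 → 10000 → 12800 → 16000 → 20000 → 25600 → 32000 → 40000 — 3 stops higher (brighter).
Net so far: 3 2/3 stops brighter. Shutter speed: 1/30 → 1/40 → 1/50 → 1/60 → 1/80 → 1/100 → 1/125 → 1/160 → 1/200 → 1/250 → 1/320 → 1/400.

1/400s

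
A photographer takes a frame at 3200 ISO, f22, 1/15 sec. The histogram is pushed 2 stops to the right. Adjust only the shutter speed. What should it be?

1/60s

Overexposed by 2 stops → need 2 stops darker.
Shutter speed: 1/15 → 1/30 → 1/60.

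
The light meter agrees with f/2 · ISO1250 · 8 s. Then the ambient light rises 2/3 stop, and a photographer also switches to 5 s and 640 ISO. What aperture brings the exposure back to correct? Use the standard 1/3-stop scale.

f/1.4

Scene light: 2/3 stop brighter.
Shutter speed: 8 → 6 → 5 — 2/3 stop faster (darker).
ISO: 1250 → 1000 → 800 → 640 — 1 stop dropped (darker).
Net so far: 1 stop darker. Aperture: f/2 → f/1.8 → f/1.6 → f/1.4.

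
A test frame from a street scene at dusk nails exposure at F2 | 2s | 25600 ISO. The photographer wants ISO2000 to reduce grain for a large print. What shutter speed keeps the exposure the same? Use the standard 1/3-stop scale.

25 s

ISO: 25600 → 20000 → 16000 → 12800 → 10000 → 8000 → 6400 → 5000 → 4000 → 3200 → 2500 → 2000 — 3 2/3 stops lower (darker).
Need 3 2/3 stops brighter from the shutter speed: 2 → 2.5 → 3.2 → 4 → 5 → 6 → 8 → 10 → 13 → 15 → 20 → 25.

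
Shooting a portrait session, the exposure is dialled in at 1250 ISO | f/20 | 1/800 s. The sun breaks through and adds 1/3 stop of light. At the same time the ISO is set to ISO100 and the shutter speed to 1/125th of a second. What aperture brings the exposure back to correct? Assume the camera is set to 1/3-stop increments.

Scene light: 1/3 stop brighter.
ISO: 1250 → 1000 → 800 → 640 → 500 → 400 → 320 → 250 → 200 → 160 → 125 → 100 — 3 2/3 stops dropped (darker).
Shutter speed: 1/800 → 1/640 → 1/500 → 1/400 → 1/320 → 1/250 → 1/200 → 1/160 → 1/125 — 2 2/3 stops slower (brighter).
Net so far: 2/3 stop darker. Aperture: f/20 → f/18 → f/16.

f/16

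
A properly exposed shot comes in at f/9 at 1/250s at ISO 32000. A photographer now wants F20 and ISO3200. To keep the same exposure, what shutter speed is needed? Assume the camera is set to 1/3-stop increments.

Aperture: f/9 → f/10 → f/11 → f/13 → f/14 → f/16 → f/18 → f/20 — 2 1/3 stops narrower (darker).
ISO: 32000 → 25600 → 20000 → 16000 → 12800 → 10000 → 8000 → 6400 → 5000 → 4000 → 3200 — 3 1/3 stops lower (darker).
Net change so far: 5 2/3 stops darker. Offset with the shutter speed: 1/250 → 1/200 → 1/160 → 1/125 → 1/100 → 1/80 → 1/60 → 1/50 → 1/40 → 1/30 → 1/25 → 1/20 → 1/15 → 1/13 → 1/10 → 1/8 → 1/6 → 1/5.

1/5s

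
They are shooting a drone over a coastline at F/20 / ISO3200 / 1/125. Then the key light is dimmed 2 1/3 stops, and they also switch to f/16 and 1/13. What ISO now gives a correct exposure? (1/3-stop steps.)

ISO 1000

Scene light: 2 1/3 stops darker.
Aperture: f/20 → f/18 → f/16 — 2/3 stop larger aperture (brighter).
Shutter speed: 1/125 → 1/100 → 1/80 → 1/60 → 1/50 → 1/40 → 1/30 → 1/25 → 1/20 → 1/15 → 1/13 — 3 1/3 stops longer (brighter).
Net so far: 1 2/3 stops brighter. ISO: 3200 → 2500 → 2000 → 1600 → 1250 → 1000.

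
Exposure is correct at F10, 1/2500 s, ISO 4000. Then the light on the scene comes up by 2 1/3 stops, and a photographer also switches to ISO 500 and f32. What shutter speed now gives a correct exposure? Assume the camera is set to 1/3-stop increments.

Scene light: 2 1/3 stops brighter.
ISO: 4000 → 3200 → 2500 → 2000 → 1600 → 1250 → 1000 → 800 → 640 → 500 — 3 stops lower (darker).
Aperture: f/10 → f/11 → f/13 → f/14 → f/16 → f/18 → f/20 → f/22 → f/25 → f/29 → f/32 — 3 1/3 stops smaller aperture (darker).
Net so far: 4 stops darker. Shutter speed: 1/2500 → 1/2000 → 1/1600 → 1/1250 → 1/1000 → 1/800 → 1/640 → 1/500 → 1/400 → 1/320 → 1/250 → 1/200 → 1/160.

1/160s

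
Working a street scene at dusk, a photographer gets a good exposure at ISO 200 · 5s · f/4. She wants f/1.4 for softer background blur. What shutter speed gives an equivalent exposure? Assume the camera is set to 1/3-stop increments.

Aperture: f/4 → f/3.5 → f/3.2 → f/2.8 → f/2.5 → f/2.2 → f/2 → f/1.8 → f/1.6 → f/1.4 — 3 stops larger aperture (brighter).
Need 3 stops darker from the shutter speed: 5 → 4 → 3.2 → 2.5 → 2 → 1.6 → 1.3 → 1 → 0.8 → 0.6.

0.6 s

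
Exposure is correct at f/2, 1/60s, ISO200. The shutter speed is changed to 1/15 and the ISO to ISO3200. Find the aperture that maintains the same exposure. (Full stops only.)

Shutter speed: 1/60 → 1/30 → 1/15 — 2 stops slower (brighter).
ISO: 200 → 400 → 800 → 1600 → 3200 — 4 stops higher (brighter).
Net change so far: 6 stops brighter. Offset with the aperture: f/2 → f/2.8 → f/4 → f/5.6 → f/8 → f/11 → f/16.

f/16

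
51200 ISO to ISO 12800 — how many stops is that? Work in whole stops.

2 stops

51200 → 25600 → 12800 — count the steps: 2 stops.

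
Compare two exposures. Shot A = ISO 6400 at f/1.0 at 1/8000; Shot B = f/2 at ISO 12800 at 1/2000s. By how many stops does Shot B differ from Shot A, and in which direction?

1 stop brighter

Aperture: f/1.0 → f/1.4 → f/2 — 2 stops smaller aperture (darker).
Shutter speed: 1/8000 → 1/4000 → 1/2000 — 2 stops slower (brighter).
ISO: 6400 → 12800 — 1 stop higher (brighter).
Net: −2 +2 +1 = +1 stop.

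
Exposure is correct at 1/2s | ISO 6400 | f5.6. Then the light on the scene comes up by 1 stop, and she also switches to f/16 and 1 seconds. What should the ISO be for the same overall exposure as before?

Scene light: 1 stop brighter.
Aperture: f/5.6 → f/8 → f/11 → f/16 — 3 stops stopped down (darker).
Shutter speed: 1/2 → 1 — 1 stop slower (brighter).
Net so far: 1 stop darker. ISO: 6400 → 12800.

ISO 12800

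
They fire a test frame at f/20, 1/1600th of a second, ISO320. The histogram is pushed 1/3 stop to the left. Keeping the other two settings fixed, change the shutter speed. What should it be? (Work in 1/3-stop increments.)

Underexposed by 1/3 stop → need 1/3 stop brighter.
Shutter speed: 1/1600 → 1/1250.

1/1250s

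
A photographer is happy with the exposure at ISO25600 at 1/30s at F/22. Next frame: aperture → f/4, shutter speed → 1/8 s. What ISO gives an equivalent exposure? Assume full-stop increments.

ISO 200

Aperture: f/22 → f/16 → f/11 → f/8 → f/5.6 → f/4 — 5 stops larger aperture (brighter).
Shutter speed: 1/30 → 1/15 → 1/8 — 2 stops slower (brighter).
Net change so far: 7 stops brighter. Offset with the ISO: 25600 → 12800 → 6400 → 3200 → 1600 → 800 → 400 → 200.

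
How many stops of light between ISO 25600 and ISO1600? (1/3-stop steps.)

25600 → 20000 → 16000 → 12800 → 10000 → 8000 → 6400 → 5000 → 4000 → 3200 → 2500 → 2000 → 1600 — count the steps: 12 third-stops = 4 stops.

4 stops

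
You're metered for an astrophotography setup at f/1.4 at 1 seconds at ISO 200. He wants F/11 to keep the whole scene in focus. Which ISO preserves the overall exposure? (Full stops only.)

ISO 12800

Aperture: f/1.4 → f/2 → f/2.8 → f/4 → f/5.6 → f/8 → f/11 — 6 stops narrower (darker).
Need 6 stops brighter from the ISO: 200 → 400 → 800 → 1600 → 3200 → 6400 → 12800.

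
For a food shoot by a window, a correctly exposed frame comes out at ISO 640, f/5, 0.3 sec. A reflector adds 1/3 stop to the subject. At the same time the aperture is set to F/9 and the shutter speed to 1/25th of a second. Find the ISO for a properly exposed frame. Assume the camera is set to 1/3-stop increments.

Scene light: 1/3 stop brighter.
Aperture: f/5 → f/5.6 → f/6.3 → f/7.1 → f/8 → f/9 — 1 2/3 stops smaller aperture (darker).
Shutter speed: 0.3 → 1/4 → 1/5 → 1/6 → 1/8 → 1/10 → 1/13 → 1/15 → 1/20 → 1/25 — 3 stops shorter (darker).
Net so far: 4 1/3 stops darker. ISO: 640 → 800 → 1000 → 1250 → 1600 → 2000 → 2500 → 3200 → 4000 → 5000 → 6400 → 8000 → 10000 → 12800.

ISO 12800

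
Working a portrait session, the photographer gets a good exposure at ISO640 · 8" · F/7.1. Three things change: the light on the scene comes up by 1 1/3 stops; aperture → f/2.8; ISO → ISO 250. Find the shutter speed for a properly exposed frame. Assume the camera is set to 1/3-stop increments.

1.3 s

Scene light: 1 1/3 stops brighter.
Aperture: f/7.1 → f/6.3 → f/5.6 → f/5 → f/4.5 → f/4 → f/3.5 → f/3.2 → f/2.8 — 2 2/3 stops wider (brighter).
ISO: 640 → 500 → 400 → 320 → 250 — 1 1/3 stops lower (darker).
Net so far: 2 2/3 stops brighter. Shutter speed: 8 → 6 → 5 → 4 → 3.2 → 2.5 → 2 → 1.6 → 1.3.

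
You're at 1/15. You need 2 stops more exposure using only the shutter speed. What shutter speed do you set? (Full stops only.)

1/4s

Shutter speed: 1/15 → 1/8 → 1/4 — 2 stops slower (brighter).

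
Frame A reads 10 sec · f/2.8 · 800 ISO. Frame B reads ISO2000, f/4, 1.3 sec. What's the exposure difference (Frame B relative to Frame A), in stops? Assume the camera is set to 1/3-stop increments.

2 2/3 stops darker

Aperture: f/2.8 → f/3.2 → f/3.5 → f/4 — 1 stop stopped down (darker).
Shutter speed: 10 → 8 → 6 → 5 → 4 → 3.2 → 2.5 → 2 → 1.6 → 1.3 — 3 stops shorter (darker).
ISO: 800 → 1000 → 1250 → 1600 → 2000 — 1 1/3 stops higher (brighter).
Net: −1 −3 +1 1/3 = −2 2/3 stops.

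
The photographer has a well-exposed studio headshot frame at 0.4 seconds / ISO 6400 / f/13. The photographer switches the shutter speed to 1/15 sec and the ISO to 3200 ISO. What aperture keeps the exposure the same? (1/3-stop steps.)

f/3.5

Shutter speed: 0.4 → 0.3 → 1/4 → 1/5 → 1/6 → 1/8 → 1/10 → 1/13 → 1/15 — 2 2/3 stops faster (darker).
ISO: 6400 → 5000 → 4000 → 3200 — 1 stop dropped (darker).
Net change so far: 3 2/3 stops darker. Offset with the aperture: f/13 → f/11 → f/10 → f/9 → f/8 → f/7.1 → f/6.3 → f/5.6 → f/5 → f/4.5 → f/4 → f/3.5.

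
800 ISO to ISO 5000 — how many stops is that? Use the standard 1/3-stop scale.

800 → 1000 → 1250 → 1600 → 2000 → 2500 → 3200 → 4000 → 5000 — count the steps: 8 third-stops = 2 2/3 stops.

2 2/3 stops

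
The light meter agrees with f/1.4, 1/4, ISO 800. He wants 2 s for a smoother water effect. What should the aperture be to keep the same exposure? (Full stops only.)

f/4

Shutter speed: 1/4 → 1/2 → 1 → 2 — 3 stops longer (brighter).
Need 3 stops darker from the aperture: f/1.4 → f/2 → f/2.8 → f/4.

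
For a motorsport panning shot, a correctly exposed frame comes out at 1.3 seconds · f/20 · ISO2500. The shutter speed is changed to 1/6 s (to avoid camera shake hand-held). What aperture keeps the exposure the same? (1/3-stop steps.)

Shutter speed: 1.3 → 1 → 0.8 → 0.6 → 0.5 → 0.4 → 0.3 → 1/4 → 1/5 → 1/6 — 3 stops faster (darker).
Need 3 stops brighter from the aperture: f/20 → f/18 → f/16 → f/14 → f/13 → f/11 → f/10 → f/9 → f/8 → f/7.1.

f/7.1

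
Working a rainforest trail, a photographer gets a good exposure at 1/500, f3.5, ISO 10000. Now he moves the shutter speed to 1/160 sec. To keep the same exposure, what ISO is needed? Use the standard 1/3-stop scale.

Shutter speed: 1/500 → 1/400 → 1/320 → 1/250 → 1/200 → 1/160 — 1 2/3 stops longer (brighter).
Need 1 2/3 stops darker from the ISO: 10000 → 8000 → 6400 → 5000 → 4000 → 3200.

ISO 3200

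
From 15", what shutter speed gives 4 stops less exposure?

1 s

Shutter speed: 15 → 8 → 4 → 2 → 1 — 4 stops shorter (darker).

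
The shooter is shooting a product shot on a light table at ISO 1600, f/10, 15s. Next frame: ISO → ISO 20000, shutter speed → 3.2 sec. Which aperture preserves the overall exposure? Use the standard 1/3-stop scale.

ISO: 1600 → 2000 → 2500 → 3200 → 4000 → 5000 → 6400 → 8000 → 10000 → 12800 → 16000 → 20000 — 3 2/3 stops raised (brighter).
Shutter speed: 15 → 13 → 10 → 8 → 6 → 5 → 4 → 3.2 — 2 1/3 stops faster (darker).
Net change so far: 1 1/3 stops brighter. Offset with the aperture: f/10 → f/11 → f/13 → f/14 → f/16.

f/16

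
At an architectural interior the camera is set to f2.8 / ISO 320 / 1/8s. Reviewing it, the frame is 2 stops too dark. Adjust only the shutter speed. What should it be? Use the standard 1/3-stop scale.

Underexposed by 2 stops → need 2 stops brighter.
Shutter speed: 1/8 → 1/6 → 1/5 → 1/4 → 0.3 → 0.4 → 0.5.

0.5 s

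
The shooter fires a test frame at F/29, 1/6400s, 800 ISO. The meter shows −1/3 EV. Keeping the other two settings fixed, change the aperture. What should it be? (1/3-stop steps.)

f/25

Underexposed by 1/3 stop → need 1/3 stop brighter.
Aperture: f/29 → f/25.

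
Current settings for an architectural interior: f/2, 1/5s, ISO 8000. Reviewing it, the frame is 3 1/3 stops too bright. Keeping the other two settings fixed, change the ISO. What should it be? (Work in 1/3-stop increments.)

Overexposed by 3 1/3 stops → need 3 1/3 stops darker.
ISO: 8000 → 6400 → 5000 → 4000 → 3200 → 2500 → 2000 → 1600 → 1250 → 1000 → 800.

ISO 800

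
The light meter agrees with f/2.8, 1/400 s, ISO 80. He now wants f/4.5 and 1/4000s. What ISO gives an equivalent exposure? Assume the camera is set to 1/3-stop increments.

Aperture: f/2.8 → f/3.2 → f/3.5 → f/4 → f/4.5 — 1 1/3 stops narrower (darker).
Shutter speed: 1/400 → 1/500 → 1/640 → 1/800 → 1/1000 → 1/1250 → 1/1600 → 1/2000 → 1/2500 → 1/3200 → 1/4000 — 3 1/3 stops shorter (darker).
Net change so far: 4 2/3 stops darker. Offset with the ISO: 80 → 100 → 125 → 160 → 200 → 250 → 320 → 400 → 500 → 640 → 800 → 1000 → 1250 → 1600 → 2000.

ISO 2000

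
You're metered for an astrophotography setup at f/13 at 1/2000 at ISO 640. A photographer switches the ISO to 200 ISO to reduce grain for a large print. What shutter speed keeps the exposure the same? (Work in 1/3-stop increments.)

1/640s

ISO: 640 → 500 → 400 → 320 → 250 → 200 — 1 2/3 stops dropped (darker).
Need 1 2/3 stops brighter from the shutter speed: 1/2000 → 1/1600 → 1/1250 → 1/1000 → 1/800 → 1/640.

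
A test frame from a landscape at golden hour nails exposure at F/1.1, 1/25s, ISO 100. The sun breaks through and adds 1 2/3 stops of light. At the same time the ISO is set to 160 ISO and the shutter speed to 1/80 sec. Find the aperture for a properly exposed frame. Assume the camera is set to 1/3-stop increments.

f/1.4

Scene light: 1 2/3 stops brighter.
ISO: 100 → 125 → 160 — 2/3 stop raised (brighter).
Shutter speed: 1/25 → 1/30 → 1/40 → 1/50 → 1/60 → 1/80 — 1 2/3 stops shorter (darker).
Net so far: 2/3 stop brighter. Aperture: f/1.1 → f/1.2 → f/1.4.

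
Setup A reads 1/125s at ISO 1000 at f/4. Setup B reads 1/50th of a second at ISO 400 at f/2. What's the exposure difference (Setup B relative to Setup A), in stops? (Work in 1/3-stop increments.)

Aperture: f/4 → f/3.5 → f/3.2 → f/2.8 → f/2.5 → f/2.2 → f/2 — 2 stops opened up (brighter).
Shutter speed: 1/125 → 1/100 → 1/80 → 1/60 → 1/50 — 1 1/3 stops slower (brighter).
ISO: 1000 → 800 → 640 → 500 → 400 — 1 1/3 stops dropped (darker).
Net: +2 +1 1/3 −1 1/3 = +2 stops.

2 stops brighter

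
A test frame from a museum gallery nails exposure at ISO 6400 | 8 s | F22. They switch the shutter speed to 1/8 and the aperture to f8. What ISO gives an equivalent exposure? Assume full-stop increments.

Shutter speed: 8 → 4 → 2 → 1 → 1/2 → 1/4 → 1/8 — 6 stops faster (darker).
Aperture: f/22 → f/16 → f/11 → f/8 — 3 stops larger aperture (brighter).
Net change so far: 3 stops darker. Offset with the ISO: 6400 → 12800 → 25600 → 51200.

ISO 51200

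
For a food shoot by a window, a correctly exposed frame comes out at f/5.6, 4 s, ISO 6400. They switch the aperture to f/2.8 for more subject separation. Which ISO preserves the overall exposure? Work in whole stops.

ISO 1600

Aperture: f/5.6 → f/4 → f/2.8 — 2 stops larger aperture (brighter).
Need 2 stops darker from the ISO: 6400 → 3200 → 1600.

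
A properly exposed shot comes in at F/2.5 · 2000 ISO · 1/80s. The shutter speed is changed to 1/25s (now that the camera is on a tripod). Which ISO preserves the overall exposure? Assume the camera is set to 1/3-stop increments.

ISO 640

Shutter speed: 1/80 → 1/60 → 1/50 → 1/40 → 1/30 → 1/25 — 1 2/3 stops slower (brighter).
Need 1 2/3 stops darker from the ISO: 2000 → 1600 → 1250 → 1000 → 800 → 640.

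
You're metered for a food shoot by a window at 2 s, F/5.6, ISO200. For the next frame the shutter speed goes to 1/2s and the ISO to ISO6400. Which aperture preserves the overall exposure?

f/16

Shutter speed: 2 → 1 → 1/2 — 2 stops faster (darker).
ISO: 200 → 400 → 800 → 1600 → 3200 → 6400 — 5 stops raised (brighter).
Net change so far: 3 stops brighter. Offset with the aperture: f/5.6 → f/8 → f/11 → f/16.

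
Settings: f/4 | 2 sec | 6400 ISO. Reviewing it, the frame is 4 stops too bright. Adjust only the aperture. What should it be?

Overexposed by 4 stops → need 4 stops darker.
Aperture: f/4 → f/5.6 → f/8 → f/11 → f/16.

f/16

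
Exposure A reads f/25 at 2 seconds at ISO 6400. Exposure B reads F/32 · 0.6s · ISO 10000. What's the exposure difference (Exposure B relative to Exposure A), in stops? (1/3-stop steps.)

1 2/3 stops darker

Aperture: f/25 → f/29 → f/32 — 2/3 stop stopped down (darker).
Shutter speed: 2 → 1.6 → 1.3 → 1 → 0.8 → 0.6 — 1 2/3 stops shorter (darker).
ISO: 6400 → 8000 → 10000 — 2/3 stop raised (brighter).
Net: −2/3 −1 2/3 +2/3 = −1 2/3 stops.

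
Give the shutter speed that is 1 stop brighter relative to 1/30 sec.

Shutter speed: 1/30 → 1/15 — 1 stop longer (brighter).

1/15s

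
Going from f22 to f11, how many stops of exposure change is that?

f/22 → f/16 → f/11 — count the steps: 2 stops.

2 stops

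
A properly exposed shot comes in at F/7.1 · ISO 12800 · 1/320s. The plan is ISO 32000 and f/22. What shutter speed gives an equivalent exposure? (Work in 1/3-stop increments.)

ISO: 12800 → 16000 → 20000 → 25600 → 32000 — 1 1/3 stops raised (brighter).
Aperture: f/7.1 → f/8 → f/9 → f/10 → f/11 → f/13 → f/14 → f/16 → f/18 → f/20 → f/22 — 3 1/3 stops smaller aperture (darker).
Net change so far: 2 stops darker. Offset with the shutter speed: 1/320 → 1/250 → 1/200 → 1/160 → 1/125 → 1/100 → 1/80.

1/80s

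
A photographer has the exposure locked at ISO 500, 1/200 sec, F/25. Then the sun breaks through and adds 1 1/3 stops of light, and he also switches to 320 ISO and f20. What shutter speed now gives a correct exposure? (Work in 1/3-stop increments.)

Scene light: 1 1/3 stops brighter.
ISO: 500 → 400 → 320 — 2/3 stop dropped (darker).
Aperture: f/25 → f/22 → f/20 — 2/3 stop wider (brighter).
Net so far: 1 1/3 stops brighter. Shutter speed: 1/200 → 1/250 → 1/320 → 1/400 → 1/500.

1/500s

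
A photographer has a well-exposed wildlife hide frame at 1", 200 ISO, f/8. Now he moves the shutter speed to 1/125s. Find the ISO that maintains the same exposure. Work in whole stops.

ISO 25600

Shutter speed: 1 → 1/2 → 1/4 → 1/8 → 1/15 → 1/30 → 1/60 → 1/125 — 7 stops shorter (darker).
Need 7 stops brighter from the ISO: 200 → 400 → 800 → 1600 → 3200 → 6400 → 12800 → 25600.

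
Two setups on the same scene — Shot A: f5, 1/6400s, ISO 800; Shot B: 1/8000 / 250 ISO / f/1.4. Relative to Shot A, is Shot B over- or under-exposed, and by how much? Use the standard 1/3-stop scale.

Aperture: f/5 → f/4.5 → f/4 → f/3.5 → f/3.2 → f/2.8 → f/2.5 → f/2.2 → f/2 → f/1.8 → f/1.6 → f/1.4 — 3 2/3 stops wider (brighter).
Shutter speed: 1/6400 → 1/8000 — 1/3 stop shorter (darker).
ISO: 800 → 640 → 500 → 400 → 320 → 250 — 1 2/3 stops dropped (darker).
Net: +3 2/3 −1/3 −1 2/3 = +1 2/3 stops.

1 2/3 stops brighter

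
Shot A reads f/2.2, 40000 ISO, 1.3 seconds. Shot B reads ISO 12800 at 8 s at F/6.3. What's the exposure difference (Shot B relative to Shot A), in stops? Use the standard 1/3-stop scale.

Aperture: f/2.2 → f/2.5 → f/2.8 → f/3.2 → f/3.5 → f/4 → f/4.5 → f/5 → f/5.6 → f/6.3 — 3 stops stopped down (darker).
Shutter speed: 1.3 → 1.6 → 2 → 2.5 → 3.2 → 4 → 5 → 6 → 8 — 2 2/3 stops longer (brighter).
ISO: 40000 → 32000 → 25600 → 20000 → 16000 → 12800 — 1 2/3 stops dropped (darker).
Net: −3 +2 2/3 −1 2/3 = −2 stops.

2 stops darker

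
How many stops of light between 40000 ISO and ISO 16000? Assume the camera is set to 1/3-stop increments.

40000 → 32000 → 25600 → 20000 → 16000 — count the steps: 4 third-stops = 1 1/3 stops.

1 1/3 stops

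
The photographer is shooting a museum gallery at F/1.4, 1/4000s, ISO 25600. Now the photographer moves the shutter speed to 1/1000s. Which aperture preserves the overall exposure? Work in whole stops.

f/2.8

Shutter speed: 1/4000 → 1/2000 → 1/1000 — 2 stops longer (brighter).
Need 2 stops darker from the aperture: f/1.4 → f/2 → f/2.8.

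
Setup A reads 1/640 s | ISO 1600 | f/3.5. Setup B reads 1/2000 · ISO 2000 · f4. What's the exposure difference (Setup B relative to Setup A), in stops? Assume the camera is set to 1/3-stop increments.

1 2/3 stops darker

Aperture: f/3.5 → f/4 — 1/3 stop stopped down (darker).
Shutter speed: 1/640 → 1/800 → 1/1000 → 1/1250 → 1/1600 → 1/2000 — 1 2/3 stops shorter (darker).
ISO: 1600 → 2000 — 1/3 stop raised (brighter).
Net: −1/3 −1 2/3 +1/3 = −1 2/3 stops.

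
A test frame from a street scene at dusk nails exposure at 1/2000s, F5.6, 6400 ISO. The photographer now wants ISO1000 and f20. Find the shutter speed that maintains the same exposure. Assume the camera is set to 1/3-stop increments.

ISO: 6400 → 5000 → 4000 → 3200 → 2500 → 2000 → 1600 → 1250 → 1000 — 2 2/3 stops dropped (darker).
Aperture: f/5.6 → f/6.3 → f/7.1 → f/8 → f/9 → f/10 → f/11 → f/13 → f/14 → f/16 → f/18 → f/20 — 3 2/3 stops smaller aperture (darker).
Net change so far: 6 1/3 stops darker. Offset with the shutter speed: 1/2000 → 1/1600 → 1/1250 → 1/1000 → 1/800 → 1/640 → 1/500 → 1/400 → 1/320 → 1/250 → 1/200 → 1/160 → 1/125 → 1/100 → 1/80 → 1/60 → 1/50 → 1/40 → 1/30 → 1/25.

1/25s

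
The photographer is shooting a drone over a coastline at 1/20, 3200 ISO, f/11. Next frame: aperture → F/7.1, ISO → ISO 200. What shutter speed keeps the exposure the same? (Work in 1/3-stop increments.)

0.3 s

Aperture: f/11 → f/10 → f/9 → f/8 → f/7.1 — 1 1/3 stops wider (brighter).
ISO: 3200 → 2500 → 2000 → 1600 → 1250 → 1000 → 800 → 640 → 500 → 400 → 320 → 250 → 200 — 4 stops dropped (darker).
Net change so far: 2 2/3 stops darker. Offset with the shutter speed: 1/20 → 1/15 → 1/13 → 1/10 → 1/8 → 1/6 → 1/5 → 1/4 → 0.3.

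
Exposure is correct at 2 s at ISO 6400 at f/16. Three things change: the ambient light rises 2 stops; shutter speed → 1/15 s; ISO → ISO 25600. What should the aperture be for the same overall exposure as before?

Scene light: 2 stops brighter.
Shutter speed: 2 → 1 → 1/2 → 1/4 → 1/8 → 1/15 — 5 stops faster (darker).
ISO: 6400 → 12800 → 25600 — 2 stops higher (brighter).
Net so far: 1 stop darker. Aperture: f/16 → f/11.

f/11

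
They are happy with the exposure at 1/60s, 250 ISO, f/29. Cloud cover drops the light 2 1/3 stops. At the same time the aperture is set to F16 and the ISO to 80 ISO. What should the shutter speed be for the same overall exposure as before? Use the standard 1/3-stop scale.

Scene light: 2 1/3 stops darker.
Aperture: f/29 → f/25 → f/22 → f/20 → f/18 → f/16 — 1 2/3 stops opened up (brighter).
ISO: 250 → 200 → 160 → 125 → 100 → 80 — 1 2/3 stops lower (darker).
Net so far: 2 1/3 stops darker. Shutter speed: 1/60 → 1/50 → 1/40 → 1/30 → 1/25 → 1/20 → 1/15 → 1/13.

1/13s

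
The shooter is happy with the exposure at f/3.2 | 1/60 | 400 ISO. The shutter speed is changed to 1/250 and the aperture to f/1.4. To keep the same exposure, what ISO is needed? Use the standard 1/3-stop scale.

ISO 320

Shutter speed: 1/60 → 1/80 → 1/100 → 1/125 → 1/160 → 1/200 → 1/250 — 2 stops faster (darker).
Aperture: f/3.2 → f/2.8 → f/2.5 → f/2.2 → f/2 → f/1.8 → f/1.6 → f/1.4 — 2 1/3 stops larger aperture (brighter).
Net change so far: 1/3 stop brighter. Offset with the ISO: 400 → 320.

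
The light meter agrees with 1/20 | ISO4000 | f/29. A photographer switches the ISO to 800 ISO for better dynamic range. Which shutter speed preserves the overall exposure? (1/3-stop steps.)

1/4s

ISO: 4000 → 3200 → 2500 → 2000 → 1600 → 1250 → 1000 → 800 — 2 1/3 stops dropped (darker).
Need 2 1/3 stops brighter from the shutter speed: 1/20 → 1/15 → 1/13 → 1/10 → 1/8 → 1/6 → 1/5 → 1/4.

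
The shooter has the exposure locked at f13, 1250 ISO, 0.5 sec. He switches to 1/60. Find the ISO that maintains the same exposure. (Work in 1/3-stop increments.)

ISO 40000

Shutter speed: 0.5 → 0.4 → 0.3 → 1/4 → 1/5 → 1/6 → 1/8 → 1/10 → 1/13 → 1/15 → 1/20 → 1/25 → 1/30 → 1/40 → 1/50 → 1/60 — 5 stops shorter (darker).
Need 5 stops brighter from the ISO: 1250 → 1600 → 2000 → 2500 → 3200 → 4000 → 5000 → 6400 → 8000 → 10000 → 12800 → 16000 → 20000 → 25600 → 32000 → 40000.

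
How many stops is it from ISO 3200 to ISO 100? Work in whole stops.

5 stops

3200 → 1600 → 800 → 400 → 200 → 100 — count the steps: 5 stops.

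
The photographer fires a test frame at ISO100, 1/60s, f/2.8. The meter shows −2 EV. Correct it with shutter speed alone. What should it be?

1/15s

Underexposed by 2 stops → need 2 stops brighter.
Shutter speed: 1/60 → 1/30 → 1/15.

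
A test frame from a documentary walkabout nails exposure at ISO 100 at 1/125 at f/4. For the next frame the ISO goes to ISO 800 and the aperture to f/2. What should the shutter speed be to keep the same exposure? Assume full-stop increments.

ISO: 100 → 200 → 400 → 800 — 3 stops higher (brighter).
Aperture: f/4 → f/2.8 → f/2 — 2 stops wider (brighter).
Net change so far: 5 stops brighter. Offset with the shutter speed: 1/125 → 1/250 → 1/500 → 1/1000 → 1/2000 → 1/4000.

1/4000s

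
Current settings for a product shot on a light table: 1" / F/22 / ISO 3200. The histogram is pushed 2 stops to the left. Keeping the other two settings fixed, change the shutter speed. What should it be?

4 s

Underexposed by 2 stops → need 2 stops brighter.
Shutter speed: 1 → 2 → 4.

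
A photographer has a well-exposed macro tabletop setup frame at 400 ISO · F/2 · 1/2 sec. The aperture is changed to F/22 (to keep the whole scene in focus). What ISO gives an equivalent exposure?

ISO 51200

Aperture: f/2 → f/2.8 → f/4 → f/5.6 → f/8 → f/11 → f/16 → f/22 — 7 stops narrower (darker).
Need 7 stops brighter from the ISO: 400 → 800 → 1600 → 3200 → 6400 → 12800 → 25600 → 51200.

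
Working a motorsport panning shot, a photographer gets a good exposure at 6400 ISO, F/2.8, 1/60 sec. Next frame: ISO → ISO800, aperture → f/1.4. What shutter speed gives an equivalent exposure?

ISO: 6400 → 3200 → 1600 → 800 — 3 stops dropped (darker).
Aperture: f/2.8 → f/2 → f/1.4 — 2 stops wider (brighter).
Net change so far: 1 stop darker. Offset with the shutter speed: 1/60 → 1/30.

1/30s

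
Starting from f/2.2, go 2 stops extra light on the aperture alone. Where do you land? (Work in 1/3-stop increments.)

f/1.1

Aperture: f/2.2 → f/2 → f/1.8 → f/1.6 → f/1.4 → f/1.2 → f/1.1 — 2 stops opened up (brighter).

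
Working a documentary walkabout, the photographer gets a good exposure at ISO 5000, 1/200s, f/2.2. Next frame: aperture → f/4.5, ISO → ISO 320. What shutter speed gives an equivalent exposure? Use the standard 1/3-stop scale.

0.3 s

Aperture: f/2.2 → f/2.5 → f/2.8 → f/3.2 → f/3.5 → f/4 → f/4.5 — 2 stops narrower (darker).
ISO: 5000 → 4000 → 3200 → 2500 → 2000 → 1600 → 1250 → 1000 → 800 → 640 → 500 → 400 → 320 — 4 stops lower (darker).
Net change so far: 6 stops darker. Offset with the shutter speed: 1/200 → 1/160 → 1/125 → 1/100 → 1/80 → 1/60 → 1/50 → 1/40 → 1/30 → 1/25 → 1/20 → 1/15 → 1/13 → 1/10 → 1/8 → 1/6 → 1/5 → 1/4 → 0.3.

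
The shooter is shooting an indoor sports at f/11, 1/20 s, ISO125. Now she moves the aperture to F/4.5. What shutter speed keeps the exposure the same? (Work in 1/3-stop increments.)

1/125s

Aperture: f/11 → f/10 → f/9 → f/8 → f/7.1 → f/6.3 → f/5.6 → f/5 → f/4.5 — 2 2/3 stops larger aperture (brighter).
Need 2 2/3 stops darker from the shutter speed: 1/20 → 1/25 → 1/30 → 1/40 → 1/50 → 1/60 → 1/80 → 1/100 → 1/125.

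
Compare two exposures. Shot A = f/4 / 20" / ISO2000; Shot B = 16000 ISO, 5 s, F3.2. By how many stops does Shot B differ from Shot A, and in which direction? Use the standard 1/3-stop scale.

1 2/3 stops brighter

Aperture: f/4 → f/3.5 → f/3.2 — 2/3 stop opened up (brighter).
Shutter speed: 20 → 15 → 13 → 10 → 8 → 6 → 5 — 2 stops shorter (darker).
ISO: 2000 → 2500 → 3200 → 4000 → 5000 → 6400 → 8000 → 10000 → 12800 → 16000 — 3 stops higher (brighter).
Net: +2/3 −2 +3 = +1 2/3 stops.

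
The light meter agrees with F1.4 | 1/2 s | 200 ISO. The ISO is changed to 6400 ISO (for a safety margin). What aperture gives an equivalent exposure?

ISO: 200 → 400 → 800 → 1600 → 3200 → 6400 — 5 stops raised (brighter).
Need 5 stops darker from the aperture: f/1.4 → f/2 → f/2.8 → f/4 → f/5.6 → f/8.

f/8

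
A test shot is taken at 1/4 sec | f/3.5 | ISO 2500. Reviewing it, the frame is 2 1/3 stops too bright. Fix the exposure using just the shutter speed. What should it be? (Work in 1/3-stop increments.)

Overexposed by 2 1/3 stops → need 2 1/3 stops darker.
Shutter speed: 1/4 → 1/5 → 1/6 → 1/8 → 1/10 → 1/13 → 1/15 → 1/20.

1/20s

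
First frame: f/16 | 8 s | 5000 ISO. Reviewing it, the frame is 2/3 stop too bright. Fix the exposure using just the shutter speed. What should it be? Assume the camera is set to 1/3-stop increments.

5 s

Overexposed by 2/3 stop → need 2/3 stop darker.
Shutter speed: 8 → 6 → 5.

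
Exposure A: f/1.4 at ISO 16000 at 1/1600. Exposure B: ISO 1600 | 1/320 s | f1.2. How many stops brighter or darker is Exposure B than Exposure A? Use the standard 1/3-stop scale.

2/3 stop darker

Aperture: f/1.4 → f/1.2 — 1/3 stop wider (brighter).
Shutter speed: 1/1600 → 1/1250 → 1/1000 → 1/800 → 1/640 → 1/500 → 1/400 → 1/320 — 2 1/3 stops slower (brighter).
ISO: 16000 → 12800 → 10000 → 8000 → 6400 → 5000 → 4000 → 3200 → 2500 → 2000 → 1600 — 3 1/3 stops dropped (darker).
Net: +1/3 +2 1/3 −3 1/3 = −2/3 stops.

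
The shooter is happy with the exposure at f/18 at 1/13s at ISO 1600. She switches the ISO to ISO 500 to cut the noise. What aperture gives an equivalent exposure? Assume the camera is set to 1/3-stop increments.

f/10

ISO: 1600 → 1250 → 1000 → 800 → 640 → 500 — 1 2/3 stops lower (darker).
Need 1 2/3 stops brighter from the aperture: f/18 → f/16 → f/14 → f/13 → f/11 → f/10.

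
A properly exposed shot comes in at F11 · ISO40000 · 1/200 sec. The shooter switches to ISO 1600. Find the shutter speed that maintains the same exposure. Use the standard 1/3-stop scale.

1/8s

ISO: 40000 → 32000 → 25600 → 20000 → 16000 → 12800 → 10000 → 8000 → 6400 → 5000 → 4000 → 3200 → 2500 → 2000 → 1600 — 4 2/3 stops lower (darker).
Need 4 2/3 stops brighter from the shutter speed: 1/200 → 1/160 → 1/125 → 1/100 → 1/80 → 1/60 → 1/50 → 1/40 → 1/30 → 1/25 → 1/20 → 1/15 → 1/13 → 1/10 → 1/8.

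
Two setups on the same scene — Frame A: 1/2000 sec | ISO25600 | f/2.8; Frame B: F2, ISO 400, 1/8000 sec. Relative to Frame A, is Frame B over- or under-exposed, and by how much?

Aperture: f/2.8 → f/2 — 1 stop opened up (brighter).
Shutter speed: 1/2000 → 1/4000 → 1/8000 — 2 stops shorter (darker).
ISO: 25600 → 12800 → 6400 → 3200 → 1600 → 800 → 400 — 6 stops dropped (darker).
Net: +1 −2 −6 = −7 stops.

7 stops darker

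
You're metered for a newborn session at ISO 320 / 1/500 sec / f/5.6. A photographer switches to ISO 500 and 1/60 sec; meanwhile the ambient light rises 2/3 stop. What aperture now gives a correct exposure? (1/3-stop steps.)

f/25

Scene light: 2/3 stop brighter.
ISO: 320 → 400 → 500 — 2/3 stop higher (brighter).
Shutter speed: 1/500 → 1/400 → 1/320 → 1/250 → 1/200 → 1/160 → 1/125 → 1/100 → 1/80 → 1/60 — 3 stops longer (brighter).
Net so far: 4 1/3 stops brighter. Aperture: f/5.6 → f/6.3 → f/7.1 → f/8 → f/9 → f/10 → f/11 → f/13 → f/14 → f/16 → f/18 → f/20 → f/22 → f/25.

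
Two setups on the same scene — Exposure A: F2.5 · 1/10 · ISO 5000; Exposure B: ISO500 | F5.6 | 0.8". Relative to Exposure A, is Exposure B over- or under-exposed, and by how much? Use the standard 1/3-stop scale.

2 2/3 stops darker

Aperture: f/2.5 → f/2.8 → f/3.2 → f/3.5 → f/4 → f/4.5 → f/5 → f/5.6 — 2 1/3 stops stopped down (darker).
Shutter speed: 1/10 → 1/8 → 1/6 → 1/5 → 1/4 → 0.3 → 0.4 → 0.5 → 0.6 → 0.8 — 3 stops longer (brighter).
ISO: 5000 → 4000 → 3200 → 2500 → 2000 → 1600 → 1250 → 1000 → 800 → 640 → 500 — 3 1/3 stops dropped (darker).
Net: −2 1/3 +3 −3 1/3 = −2 2/3 stops.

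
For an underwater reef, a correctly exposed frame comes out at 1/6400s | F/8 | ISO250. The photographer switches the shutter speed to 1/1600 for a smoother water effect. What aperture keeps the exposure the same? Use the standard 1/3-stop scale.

Shutter speed: 1/6400 → 1/5000 → 1/4000 → 1/3200 → 1/2500 → 1/2000 → 1/1600 — 2 stops slower (brighter).
Need 2 stops darker from the aperture: f/8 → f/9 → f/10 → f/11 → f/13 → f/14 → f/16.

f/16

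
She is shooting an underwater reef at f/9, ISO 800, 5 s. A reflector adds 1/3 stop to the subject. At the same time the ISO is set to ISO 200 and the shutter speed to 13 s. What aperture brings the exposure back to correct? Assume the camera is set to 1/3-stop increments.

Scene light: 1/3 stop brighter.
ISO: 800 → 640 → 500 → 400 → 320 → 250 → 200 — 2 stops lower (darker).
Shutter speed: 5 → 6 → 8 → 10 → 13 — 1 1/3 stops longer (brighter).
Net so far: 1/3 stop darker. Aperture: f/9 → f/8.

f/8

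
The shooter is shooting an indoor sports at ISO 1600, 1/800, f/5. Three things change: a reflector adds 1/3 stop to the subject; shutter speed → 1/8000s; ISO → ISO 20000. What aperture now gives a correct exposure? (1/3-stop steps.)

f/6.3

Scene light: 1/3 stop brighter.
Shutter speed: 1/800 → 1/1000 → 1/1250 → 1/1600 → 1/2000 → 1/2500 → 1/3200 → 1/4000 → 1/5000 → 1/6400 → 1/8000 — 3 1/3 stops faster (darker).
ISO: 1600 → 2000 → 2500 → 3200 → 4000 → 5000 → 6400 → 8000 → 10000 → 12800 → 16000 → 20000 — 3 2/3 stops raised (brighter).
Net so far: 2/3 stop brighter. Aperture: f/5 → f/5.6 → f/6.3.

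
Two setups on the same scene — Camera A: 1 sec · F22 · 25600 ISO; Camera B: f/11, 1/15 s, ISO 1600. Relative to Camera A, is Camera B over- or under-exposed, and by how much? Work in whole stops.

6 stops darker

Aperture: f/22 → f/16 → f/11 — 2 stops opened up (brighter).
Shutter speed: 1 → 1/2 → 1/4 → 1/8 → 1/15 — 4 stops faster (darker).
ISO: 25600 → 12800 → 6400 → 3200 → 1600 — 4 stops lower (darker).
Net: +2 −4 −4 = −6 stops.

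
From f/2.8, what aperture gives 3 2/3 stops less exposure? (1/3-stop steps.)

Aperture: f/2.8 → f/3.2 → f/3.5 → f/4 → f/4.5 → f/5 → f/5.6 → f/6.3 → f/7.1 → f/8 → f/9 → f/10 — 3 2/3 stops narrower (darker).

f/10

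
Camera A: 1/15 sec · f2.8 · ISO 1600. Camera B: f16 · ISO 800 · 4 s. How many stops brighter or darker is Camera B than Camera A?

same exposure (0 stops)

Aperture: f/2.8 → f/4 → f/5.6 → f/8 → f/11 → f/16 — 5 stops stopped down (darker).
Shutter speed: 1/15 → 1/8 → 1/4 → 1/2 → 1 → 2 → 4 — 6 stops longer (brighter).
ISO: 1600 → 800 — 1 stop dropped (darker).
Net: −5 +6 −1 = 0 stops.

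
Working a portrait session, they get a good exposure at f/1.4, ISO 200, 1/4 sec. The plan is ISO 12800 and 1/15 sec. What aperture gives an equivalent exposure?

f/5.6

ISO: 200 → 400 → 800 → 1600 → 3200 → 6400 → 12800 — 6 stops raised (brighter).
Shutter speed: 1/4 → 1/8 → 1/15 — 2 stops faster (darker).
Net change so far: 4 stops brighter. Offset with the aperture: f/1.4 → f/2 → f/2.8 → f/4 → f/5.6.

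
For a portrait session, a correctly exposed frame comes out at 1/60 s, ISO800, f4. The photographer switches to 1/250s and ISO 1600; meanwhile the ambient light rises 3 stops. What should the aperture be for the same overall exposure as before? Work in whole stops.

f/8

Scene light: 3 stops brighter.
Shutter speed: 1/60 → 1/125 → 1/250 — 2 stops faster (darker).
ISO: 800 → 1600 — 1 stop raised (brighter).
Net so far: 2 stops brighter. Aperture: f/4 → f/5.6 → f/8.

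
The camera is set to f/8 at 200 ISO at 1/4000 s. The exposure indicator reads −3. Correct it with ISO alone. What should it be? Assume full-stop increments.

Underexposed by 3 stops → need 3 stops brighter.
ISO: 200 → 400 → 800 → 1600.

ISO 1600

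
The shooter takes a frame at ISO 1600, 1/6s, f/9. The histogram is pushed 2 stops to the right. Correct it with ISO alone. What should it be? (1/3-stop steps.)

ISO 400

Overexposed by 2 stops → need 2 stops darker.
ISO: 1600 → 1250 → 1000 → 800 → 640 → 500 → 400.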